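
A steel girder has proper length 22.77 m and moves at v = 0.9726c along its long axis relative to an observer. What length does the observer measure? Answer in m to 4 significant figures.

L ≈ 5.294 m

γ = 1/√(1 − 0.9726²) = 4.30135
Length contraction: L = L₀/γ = 22.77/4.30135 = 5.294 m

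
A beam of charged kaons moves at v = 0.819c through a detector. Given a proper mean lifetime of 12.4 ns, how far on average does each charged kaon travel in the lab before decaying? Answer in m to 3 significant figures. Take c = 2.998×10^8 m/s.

d ≈ 5.31 m

γ = 1/√(1 − 0.819²) = 1.7428
Dilated lifetime: Δt = γτ₀ = 1.7428 × 12.4 ns = 21.611 ns
d = vΔt = 0.819c × 21.611 ns = 2.4554×10^8 m/s × 2.1611×10^-8 s = 5.31 m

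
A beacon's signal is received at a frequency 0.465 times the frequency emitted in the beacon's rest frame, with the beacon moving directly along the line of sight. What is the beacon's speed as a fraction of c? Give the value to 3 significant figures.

β ≈ 0.644

f_obs/f_src = √((1−β)/(1+β)) = 0.465  ⇒  (1−β)/(1+β) = 0.21623
β = |1 − D²|/(1 + D²) = |1 − 0.21623|/(1 + 0.21623) = 0.644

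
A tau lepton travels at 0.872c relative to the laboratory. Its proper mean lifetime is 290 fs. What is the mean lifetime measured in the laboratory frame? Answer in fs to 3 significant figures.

Δt ≈ 592 fs

γ = 1/√(1 − 0.872²) = 2.0429
Time dilation: Δt = γτ₀ = 2.0429 × 290 fs = 592 fs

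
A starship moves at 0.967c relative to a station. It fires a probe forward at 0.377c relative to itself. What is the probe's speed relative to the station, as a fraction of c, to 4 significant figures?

Relativistic velocity addition: u = (u' + v)/(1 + u'v/c²)
= (0.377 + 0.967)/(1 + 0.377×0.967) = 1.344/1.36456 = 0.9849

u ≈ 0.9849c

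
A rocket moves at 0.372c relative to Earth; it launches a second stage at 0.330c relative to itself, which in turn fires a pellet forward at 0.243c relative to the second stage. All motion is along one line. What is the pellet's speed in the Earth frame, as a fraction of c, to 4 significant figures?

u ≈ 0.7537c

Compose boost 2: (0.330 + 0.372)/(1 + 0.330×0.372) = 0.7020/1.12276 = 0.625245
Compose boost 3: (0.243 + 0.625245)/(1 + 0.243×0.625245) = 0.868245/1.15193 = 0.7537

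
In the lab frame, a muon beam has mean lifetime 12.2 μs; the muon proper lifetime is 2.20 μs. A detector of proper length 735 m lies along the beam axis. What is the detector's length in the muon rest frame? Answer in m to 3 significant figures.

L ≈ 133 m

Time dilation ⇒ γ = Δt/τ₀ = 12.2/2.20 = 5.5455
Length contraction: L = L₀/γ = 735/5.5455 = 133 m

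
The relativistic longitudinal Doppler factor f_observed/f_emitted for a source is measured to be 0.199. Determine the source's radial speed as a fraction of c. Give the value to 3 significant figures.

f_obs/f_src = √((1−β)/(1+β)) = 0.199  ⇒  (1−β)/(1+β) = 0.039601
β = |1 − D²|/(1 + D²) = |1 − 0.039601|/(1 + 0.039601) = 0.924

β ≈ 0.924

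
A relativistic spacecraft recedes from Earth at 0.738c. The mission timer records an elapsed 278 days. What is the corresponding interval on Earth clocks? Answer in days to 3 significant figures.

Δt ≈ 412 days

γ = 1/√(1 − 0.738²) = 1.4819
Time dilation: Δt = γτ₀ = 1.4819 × 278 days = 412 days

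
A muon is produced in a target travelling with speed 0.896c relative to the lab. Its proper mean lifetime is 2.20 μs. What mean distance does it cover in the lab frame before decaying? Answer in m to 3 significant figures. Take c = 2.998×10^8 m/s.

d ≈ 1330 m

γ = 1/√(1 − 0.896²) = 2.2520
Dilated lifetime: Δt = γτ₀ = 2.2520 × 2.20 μs = 4.9544 μs
d = vΔt = 0.896c × 4.9544 μs = 2.6862×10^8 m/s × 4.9544×10^-6 s = 1330 m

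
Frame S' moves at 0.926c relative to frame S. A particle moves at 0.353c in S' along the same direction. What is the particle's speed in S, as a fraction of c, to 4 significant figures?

u ≈ 0.9639c

Relativistic velocity addition: u = (u' + v)/(1 + u'v/c²)
= (0.353 + 0.926)/(1 + 0.353×0.926) = 1.279/1.32688 = 0.9639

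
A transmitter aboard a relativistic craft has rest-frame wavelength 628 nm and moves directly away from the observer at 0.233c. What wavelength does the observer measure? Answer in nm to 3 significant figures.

Relativistic Doppler: λ_obs = λ_src √((1+β)/(1−β))
= 628 × √(1.2330/0.76700) = 628 × 1.2679 = 796 nm

λ_obs ≈ 796 nm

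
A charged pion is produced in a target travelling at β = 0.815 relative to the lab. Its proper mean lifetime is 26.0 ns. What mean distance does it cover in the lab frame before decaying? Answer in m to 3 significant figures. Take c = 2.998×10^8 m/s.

d ≈ 11.0 m

γ = 1/√(1 − 0.815²) = 1.7257
Dilated lifetime: Δt = γτ₀ = 1.7257 × 26.0 ns = 44.869 ns
d = vΔt = 0.815c × 44.869 ns = 2.4434×10^8 m/s × 4.4869×10^-8 s = 11.0 m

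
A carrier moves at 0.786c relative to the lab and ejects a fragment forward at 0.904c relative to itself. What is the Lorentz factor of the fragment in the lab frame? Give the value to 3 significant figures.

u_lab = (0.904 + 0.786)/(1 + 0.904×0.786) = 1.690/1.71054 = 0.987990
γ = 1/√(1 − 0.987990²) = 6.47

γ ≈ 6.47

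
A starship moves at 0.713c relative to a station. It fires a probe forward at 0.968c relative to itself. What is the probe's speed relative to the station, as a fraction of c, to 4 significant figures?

u ≈ 0.9946c

Relativistic velocity addition: u = (u' + v)/(1 + u'v/c²)
= (0.968 + 0.713)/(1 + 0.968×0.713) = 1.681/1.69018 = 0.9946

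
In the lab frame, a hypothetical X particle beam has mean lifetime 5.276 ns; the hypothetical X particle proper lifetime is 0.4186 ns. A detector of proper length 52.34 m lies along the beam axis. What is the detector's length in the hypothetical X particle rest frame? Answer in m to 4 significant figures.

Time dilation ⇒ γ = Δt/τ₀ = 5.276/0.4186 = 12.6039
Length contraction: L = L₀/γ = 52.34/12.6039 = 4.153 m

L ≈ 4.153 m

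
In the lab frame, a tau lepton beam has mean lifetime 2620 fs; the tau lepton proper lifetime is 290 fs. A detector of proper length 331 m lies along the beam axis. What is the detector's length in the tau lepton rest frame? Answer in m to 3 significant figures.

Time dilation ⇒ γ = Δt/τ₀ = 2620/290 = 9.0345
Length contraction: L = L₀/γ = 331/9.0345 = 36.6 m

L ≈ 36.6 m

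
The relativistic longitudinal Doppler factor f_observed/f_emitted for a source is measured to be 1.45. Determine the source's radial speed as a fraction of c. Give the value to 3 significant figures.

β ≈ 0.355

f_obs/f_src = √((1+β)/(1−β)) = 1.45  ⇒  (1+β)/(1−β) = 2.1025
β = |1 − D²|/(1 + D²) = |1 − 2.1025|/(1 + 2.1025) = 0.355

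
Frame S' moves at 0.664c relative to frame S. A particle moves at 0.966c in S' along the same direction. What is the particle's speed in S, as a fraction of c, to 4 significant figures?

u ≈ 0.9930c

Relativistic velocity addition: u = (u' + v)/(1 + u'v/c²)
= (0.966 + 0.664)/(1 + 0.966×0.664) = 1.630/1.64142 = 0.9930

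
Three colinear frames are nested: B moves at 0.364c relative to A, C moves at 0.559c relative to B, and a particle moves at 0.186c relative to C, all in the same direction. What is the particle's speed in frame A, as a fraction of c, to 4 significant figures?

u ≈ 0.8340c

Compose boost 2: (0.559 + 0.364)/(1 + 0.559×0.364) = 0.9230/1.20348 = 0.766945
Compose boost 3: (0.186 + 0.766945)/(1 + 0.186×0.766945) = 0.952945/1.14265 = 0.8340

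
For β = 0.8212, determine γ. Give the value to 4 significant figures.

γ = 1/√(1 − β²) = 1/√(1 − 0.8212²) = 1/√(0.325631) = 1.752

γ ≈ 1.752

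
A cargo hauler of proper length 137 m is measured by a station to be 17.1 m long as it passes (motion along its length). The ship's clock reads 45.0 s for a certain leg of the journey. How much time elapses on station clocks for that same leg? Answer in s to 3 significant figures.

Length contraction ⇒ γ = L₀/L = 137/17.1 = 8.0117
Time dilation: Δt = γτ₀ = 8.0117 × 45.0 s = 361 s

Δt ≈ 361 s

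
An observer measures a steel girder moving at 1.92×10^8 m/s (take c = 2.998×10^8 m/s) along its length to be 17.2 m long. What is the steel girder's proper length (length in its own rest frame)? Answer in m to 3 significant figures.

L₀ ≈ 22.4 m

β = v/c = 1.92×10^8 / 2.998×10^8 = 0.64043
γ = 1/√(1 − 0.64043²) = 1.3021
L₀ = γL = 1.3021 × 17.2 = 22.4 m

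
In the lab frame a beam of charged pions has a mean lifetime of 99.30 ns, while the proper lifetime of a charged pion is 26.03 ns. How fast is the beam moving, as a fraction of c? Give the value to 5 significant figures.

γ = Δt/τ₀ = 99.30/26.03 = 3.814829
β = √(1 − 1/γ²) = √(1 − 1/3.814829²) = 0.96503

β ≈ 0.96503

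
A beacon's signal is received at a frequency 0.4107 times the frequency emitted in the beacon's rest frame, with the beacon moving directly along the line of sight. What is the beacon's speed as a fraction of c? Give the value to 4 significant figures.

β ≈ 0.7113

f_obs/f_src = √((1−β)/(1+β)) = 0.4107  ⇒  (1−β)/(1+β) = 0.168674
β = |1 − D²|/(1 + D²) = |1 − 0.168674|/(1 + 0.168674) = 0.7113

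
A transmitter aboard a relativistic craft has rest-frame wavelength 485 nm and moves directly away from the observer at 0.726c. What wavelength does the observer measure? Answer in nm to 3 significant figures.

Relativistic Doppler: λ_obs = λ_src √((1+β)/(1−β))
= 485 × √(1.7260/0.27400) = 485 × 2.5098 = 1220 nm

λ_obs ≈ 1220 nm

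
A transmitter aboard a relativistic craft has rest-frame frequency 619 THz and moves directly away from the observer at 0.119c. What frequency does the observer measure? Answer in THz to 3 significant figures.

Relativistic Doppler: f_obs = f_src √((1−β)/(1+β))
= 619 × √(0.88100/1.1190) = 619 × 0.88730 = 549 THz

f_obs ≈ 549 THz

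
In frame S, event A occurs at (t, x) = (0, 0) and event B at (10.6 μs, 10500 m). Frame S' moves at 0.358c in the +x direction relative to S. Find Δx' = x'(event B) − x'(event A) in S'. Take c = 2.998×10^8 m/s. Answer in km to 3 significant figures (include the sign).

γ = 1/√(1 − 0.358²) = 1.0710
Δx' = γ(Δx − vΔt) = 1.0710 × (10500 m − 0.358×(2.998×10^8 m/s)×10.6×10^-6 s)
= 1.0710 × (9362.3 m) = 10.0 km

Δx' ≈ 10.0 km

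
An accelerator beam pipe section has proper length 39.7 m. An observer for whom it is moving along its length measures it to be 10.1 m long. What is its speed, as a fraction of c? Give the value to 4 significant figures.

γ = L₀/L = 39.7/10.1 = 3.93069
β = √(1 − 1/γ²) = 0.9671

β ≈ 0.9671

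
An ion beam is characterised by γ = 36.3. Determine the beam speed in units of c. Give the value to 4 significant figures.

β = √(1 − 1/γ²) = √(1 − 1/36.3²) = √(0.999241) = 0.9996

β ≈ 0.9996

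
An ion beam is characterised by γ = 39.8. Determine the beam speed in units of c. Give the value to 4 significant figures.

β ≈ 0.9997

β = √(1 − 1/γ²) = √(1 − 1/39.8²) = √(0.999369) = 0.9997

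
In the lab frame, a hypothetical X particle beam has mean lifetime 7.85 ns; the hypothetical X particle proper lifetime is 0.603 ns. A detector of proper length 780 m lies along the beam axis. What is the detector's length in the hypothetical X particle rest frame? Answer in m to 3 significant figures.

L ≈ 59.9 m

Time dilation ⇒ γ = Δt/τ₀ = 7.85/0.603 = 13.018
Length contraction: L = L₀/γ = 780/13.018 = 59.9 m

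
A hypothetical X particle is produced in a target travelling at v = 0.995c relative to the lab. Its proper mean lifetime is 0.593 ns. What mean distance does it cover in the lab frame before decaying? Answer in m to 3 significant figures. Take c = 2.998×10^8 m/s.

d ≈ 1.77 m

γ = 1/√(1 − 0.995²) = 10.013
Dilated lifetime: Δt = γτ₀ = 10.013 × 0.593 ns = 5.9374 ns
d = vΔt = 0.995c × 5.9374 ns = 2.9830×10^8 m/s × 5.9374×10^-9 s = 1.77 m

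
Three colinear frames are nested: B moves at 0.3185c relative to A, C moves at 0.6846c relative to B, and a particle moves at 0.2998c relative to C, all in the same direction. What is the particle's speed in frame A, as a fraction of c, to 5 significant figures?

Compose boost 2: (0.6846 + 0.3185)/(1 + 0.6846×0.3185) = 1.0031/1.218045 = 0.8235327
Compose boost 3: (0.2998 + 0.8235327)/(1 + 0.2998×0.8235327) = 1.123333/1.246895 = 0.90090

u ≈ 0.90090c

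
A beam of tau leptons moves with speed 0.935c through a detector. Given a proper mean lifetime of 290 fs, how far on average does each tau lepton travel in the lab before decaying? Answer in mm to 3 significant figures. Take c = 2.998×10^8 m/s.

d ≈ 0.229 mm

γ = 1/√(1 − 0.935²) = 2.8197
Dilated lifetime: Δt = γτ₀ = 2.8197 × 290 fs = 817.71 fs
d = vΔt = 0.935c × 817.71 fs = 2.8031×10^8 m/s × 8.1771×10^-13 s = 0.229 mm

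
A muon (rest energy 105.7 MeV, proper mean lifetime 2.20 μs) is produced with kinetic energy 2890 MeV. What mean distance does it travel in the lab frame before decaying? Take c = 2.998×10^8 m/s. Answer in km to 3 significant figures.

d ≈ 18.7 km

γ = 1 + K/(m₀c²) = 1 + 2890/105.7 = 28.342
β = √(1 − 1/γ²) = 0.99938
Dilated lifetime: γτ₀ = 28.342 × 2.20 μs = 62.351 μs
d = βc·γτ₀ = 0.99938 × (2.998×10^8 m/s) × 6.2351×10^-5 s = 18.7 km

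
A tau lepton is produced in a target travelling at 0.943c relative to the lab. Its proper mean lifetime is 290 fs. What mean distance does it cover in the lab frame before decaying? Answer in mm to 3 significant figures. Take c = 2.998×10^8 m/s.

d ≈ 0.246 mm

γ = 1/√(1 − 0.943²) = 3.0049
Dilated lifetime: Δt = γτ₀ = 3.0049 × 290 fs = 871.41 fs
d = vΔt = 0.943c × 871.41 fs = 2.8271×10^8 m/s × 8.7141×10^-13 s = 0.246 mm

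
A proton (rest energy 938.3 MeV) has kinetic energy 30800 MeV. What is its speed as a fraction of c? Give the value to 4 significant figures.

γ = 1 + K/(m₀c²) = 1 + 30800/938.3 = 33.8253
β = √(1 − 1/γ²) = 0.9996

β ≈ 0.9996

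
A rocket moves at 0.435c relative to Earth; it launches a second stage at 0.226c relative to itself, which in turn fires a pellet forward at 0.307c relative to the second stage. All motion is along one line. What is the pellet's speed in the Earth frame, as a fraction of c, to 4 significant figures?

u ≈ 0.7671c

Compose boost 2: (0.226 + 0.435)/(1 + 0.226×0.435) = 0.6610/1.09831 = 0.601834
Compose boost 3: (0.307 + 0.601834)/(1 + 0.307×0.601834) = 0.908834/1.18476 = 0.7671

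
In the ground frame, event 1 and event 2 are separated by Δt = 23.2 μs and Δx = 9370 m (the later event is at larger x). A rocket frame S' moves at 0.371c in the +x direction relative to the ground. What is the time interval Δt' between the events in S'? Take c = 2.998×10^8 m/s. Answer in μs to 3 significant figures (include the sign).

γ = 1/√(1 − 0.371²) = 1.0769
Δt' = γ(Δt − vΔx/c²) = 1.0769 × (23.2 μs − 0.371×9370 m / (2.998×10^8 m/s))
= 1.0769 × (11.605 μs) = 12.5 μs

Δt' ≈ 12.5 μs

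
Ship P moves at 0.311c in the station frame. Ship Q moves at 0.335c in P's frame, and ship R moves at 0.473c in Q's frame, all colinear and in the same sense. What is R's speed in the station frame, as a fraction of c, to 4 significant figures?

u ≈ 0.8287c

Compose boost 2: (0.335 + 0.311)/(1 + 0.335×0.311) = 0.6460/1.10418 = 0.585047
Compose boost 3: (0.473 + 0.585047)/(1 + 0.473×0.585047) = 1.05805/1.27673 = 0.8287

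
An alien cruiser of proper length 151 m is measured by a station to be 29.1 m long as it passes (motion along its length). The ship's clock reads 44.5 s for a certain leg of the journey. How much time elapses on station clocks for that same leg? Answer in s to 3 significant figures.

Length contraction ⇒ γ = L₀/L = 151/29.1 = 5.1890
Time dilation: Δt = γτ₀ = 5.1890 × 44.5 s = 231 s

Δt ≈ 231 s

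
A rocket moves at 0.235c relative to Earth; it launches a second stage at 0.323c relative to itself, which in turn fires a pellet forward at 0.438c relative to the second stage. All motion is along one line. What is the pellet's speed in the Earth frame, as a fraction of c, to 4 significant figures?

u ≈ 0.7795c

Compose boost 2: (0.323 + 0.235)/(1 + 0.323×0.235) = 0.5580/1.07591 = 0.518633
Compose boost 3: (0.438 + 0.518633)/(1 + 0.438×0.518633) = 0.956633/1.22716 = 0.7795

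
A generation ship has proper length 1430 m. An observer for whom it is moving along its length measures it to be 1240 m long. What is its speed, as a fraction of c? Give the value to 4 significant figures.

γ = L₀/L = 1430/1240 = 1.15323
β = √(1 − 1/γ²) = 0.4981

β ≈ 0.4981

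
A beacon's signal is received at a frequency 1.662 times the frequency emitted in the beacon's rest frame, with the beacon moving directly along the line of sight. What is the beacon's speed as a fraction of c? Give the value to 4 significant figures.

β ≈ 0.4684

f_obs/f_src = √((1+β)/(1−β)) = 1.662  ⇒  (1+β)/(1−β) = 2.76224
β = |1 − D²|/(1 + D²) = |1 − 2.76224|/(1 + 2.76224) = 0.4684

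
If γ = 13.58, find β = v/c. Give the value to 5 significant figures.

β = √(1 − 1/γ²) = √(1 − 1/13.58²) = √(0.9945775) = 0.99729

β ≈ 0.99729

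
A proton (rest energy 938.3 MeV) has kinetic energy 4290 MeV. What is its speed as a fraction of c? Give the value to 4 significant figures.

γ = 1 + K/(m₀c²) = 1 + 4290/938.3 = 5.57210
β = √(1 − 1/γ²) = 0.9838

β ≈ 0.9838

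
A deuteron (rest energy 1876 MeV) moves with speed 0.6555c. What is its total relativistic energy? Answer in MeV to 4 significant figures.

E ≈ 2484 MeV

γ = 1/√(1 − 0.6555²) = 1.32416
E = γm₀c² = 1.32416 × 1876 MeV = 2484 MeV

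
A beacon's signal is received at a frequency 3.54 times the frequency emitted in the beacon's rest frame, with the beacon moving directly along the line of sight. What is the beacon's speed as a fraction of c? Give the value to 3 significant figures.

β ≈ 0.852

f_obs/f_src = √((1+β)/(1−β)) = 3.54  ⇒  (1+β)/(1−β) = 12.532
β = |1 − D²|/(1 + D²) = |1 − 12.532|/(1 + 12.532) = 0.852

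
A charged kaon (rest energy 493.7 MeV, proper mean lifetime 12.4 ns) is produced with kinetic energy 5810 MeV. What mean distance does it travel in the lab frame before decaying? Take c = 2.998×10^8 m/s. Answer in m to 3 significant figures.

d ≈ 47.3 m

γ = 1 + K/(m₀c²) = 1 + 5810/493.7 = 12.768
β = √(1 − 1/γ²) = 0.99693
Dilated lifetime: γτ₀ = 12.768 × 12.4 ns = 158.33 ns
d = βc·γτ₀ = 0.99693 × (2.998×10^8 m/s) × 1.5833×10^-7 s = 47.3 m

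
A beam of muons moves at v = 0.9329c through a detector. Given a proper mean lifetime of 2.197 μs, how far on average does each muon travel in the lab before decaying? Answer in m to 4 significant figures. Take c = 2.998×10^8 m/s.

γ = 1/√(1 − 0.9329²) = 2.77673
Dilated lifetime: Δt = γτ₀ = 2.77673 × 2.197 μs = 6.10048 μs
d = vΔt = 0.9329c × 6.10048 μs = 2.79683×10^8 m/s × 6.10048×10^-6 s = 1706 m

d ≈ 1706 m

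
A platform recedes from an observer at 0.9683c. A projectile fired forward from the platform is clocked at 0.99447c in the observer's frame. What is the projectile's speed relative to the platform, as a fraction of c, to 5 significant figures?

u' ≈ 0.70625c

Inverse velocity addition: u' = (u − v)/(1 − uv/c²)
= (0.99447 − 0.9683)/(1 − 0.99447×0.9683) = 0.026170/0.03705470 = 0.70625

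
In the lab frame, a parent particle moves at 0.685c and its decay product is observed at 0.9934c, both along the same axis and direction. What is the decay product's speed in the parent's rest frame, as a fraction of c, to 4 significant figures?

u' ≈ 0.9652c

Inverse velocity addition: u' = (u − v)/(1 − uv/c²)
= (0.9934 − 0.685)/(1 − 0.9934×0.685) = 0.3084/0.319521 = 0.9652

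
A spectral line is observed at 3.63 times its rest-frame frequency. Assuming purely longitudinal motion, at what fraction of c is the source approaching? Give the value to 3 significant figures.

f_obs/f_src = √((1+β)/(1−β)) = 3.63  ⇒  (1+β)/(1−β) = 13.177
β = |1 − D²|/(1 + D²) = |1 − 13.177|/(1 + 13.177) = 0.859

β ≈ 0.859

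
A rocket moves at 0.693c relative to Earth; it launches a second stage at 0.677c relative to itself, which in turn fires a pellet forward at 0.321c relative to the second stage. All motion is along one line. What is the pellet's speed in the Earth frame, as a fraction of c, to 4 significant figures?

u ≈ 0.9647c

Compose boost 2: (0.677 + 0.693)/(1 + 0.677×0.693) = 1.370/1.46916 = 0.932505
Compose boost 3: (0.321 + 0.932505)/(1 + 0.321×0.932505) = 1.25351/1.29933 = 0.9647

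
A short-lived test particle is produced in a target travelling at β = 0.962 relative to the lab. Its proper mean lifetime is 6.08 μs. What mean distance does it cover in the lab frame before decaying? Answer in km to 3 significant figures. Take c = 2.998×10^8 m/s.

γ = 1/√(1 − 0.962²) = 3.6623
Dilated lifetime: Δt = γτ₀ = 3.6623 × 6.08 μs = 22.267 μs
d = vΔt = 0.962c × 22.267 μs = 2.8841×10^8 m/s × 2.2267×10^-5 s = 6.42 km

d ≈ 6.42 km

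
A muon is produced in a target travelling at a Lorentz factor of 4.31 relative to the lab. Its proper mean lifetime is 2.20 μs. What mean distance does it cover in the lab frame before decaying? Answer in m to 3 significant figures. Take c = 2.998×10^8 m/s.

d ≈ 2770 m

β = √(1 − 1/γ²) = √(1 − 1/4.31²) = 0.97271
Dilated lifetime: Δt = γτ₀ = 4.31 × 2.20 μs = 9.4820 μs
d = vΔt = 0.97271c × 9.4820 μs = 2.9162×10^8 m/s × 9.4820×10^-6 s = 2770 m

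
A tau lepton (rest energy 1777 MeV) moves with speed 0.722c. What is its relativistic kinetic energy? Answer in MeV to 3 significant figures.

K ≈ 791 MeV

γ = 1/√(1 − 0.722²) = 1.4453
K = (γ − 1)m₀c² = (1.4453 − 1) × 1777 MeV = 0.44531 × 1777 MeV = 791 MeV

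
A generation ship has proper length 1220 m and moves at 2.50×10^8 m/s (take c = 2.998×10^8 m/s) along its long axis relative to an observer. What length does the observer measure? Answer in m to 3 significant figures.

β = v/c = 2.50×10^8 / 2.998×10^8 = 0.83389
γ = 1/√(1 − 0.83389²) = 1.8118
Length contraction: L = L₀/γ = 1220/1.8118 = 673 m

L ≈ 673 m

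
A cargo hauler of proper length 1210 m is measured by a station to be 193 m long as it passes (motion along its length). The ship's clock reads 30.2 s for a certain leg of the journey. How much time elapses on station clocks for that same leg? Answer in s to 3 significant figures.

Length contraction ⇒ γ = L₀/L = 1210/193 = 6.2694
Time dilation: Δt = γτ₀ = 6.2694 × 30.2 s = 189 s

Δt ≈ 189 s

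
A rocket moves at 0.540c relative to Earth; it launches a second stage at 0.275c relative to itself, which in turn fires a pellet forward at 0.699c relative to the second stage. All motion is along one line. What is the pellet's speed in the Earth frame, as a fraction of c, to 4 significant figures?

Compose boost 2: (0.275 + 0.540)/(1 + 0.275×0.540) = 0.8150/1.14850 = 0.709621
Compose boost 3: (0.699 + 0.709621)/(1 + 0.699×0.709621) = 1.40862/1.49603 = 0.9416

u ≈ 0.9416c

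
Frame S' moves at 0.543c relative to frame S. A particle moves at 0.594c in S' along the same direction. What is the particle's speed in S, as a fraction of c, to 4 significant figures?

Relativistic velocity addition: u = (u' + v)/(1 + u'v/c²)
= (0.594 + 0.543)/(1 + 0.594×0.543) = 1.137/1.32254 = 0.8597

u ≈ 0.8597c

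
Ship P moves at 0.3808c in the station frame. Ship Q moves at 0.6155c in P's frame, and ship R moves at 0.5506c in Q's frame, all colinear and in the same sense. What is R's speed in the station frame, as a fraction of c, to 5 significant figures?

Compose boost 2: (0.6155 + 0.3808)/(1 + 0.6155×0.3808) = 0.99630/1.234382 = 0.8071243
Compose boost 3: (0.5506 + 0.8071243)/(1 + 0.5506×0.8071243) = 1.357724/1.444403 = 0.93999

u ≈ 0.93999c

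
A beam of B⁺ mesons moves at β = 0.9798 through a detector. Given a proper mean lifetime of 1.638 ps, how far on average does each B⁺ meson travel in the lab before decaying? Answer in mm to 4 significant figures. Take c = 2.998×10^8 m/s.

d ≈ 2.406 mm

γ = 1/√(1 − 0.9798²) = 5.00050
Dilated lifetime: Δt = γτ₀ = 5.00050 × 1.638 ps = 8.19082 ps
d = vΔt = 0.9798c × 8.19082 ps = 2.93744×10^8 m/s × 8.19082×10^-12 s = 2.406 mm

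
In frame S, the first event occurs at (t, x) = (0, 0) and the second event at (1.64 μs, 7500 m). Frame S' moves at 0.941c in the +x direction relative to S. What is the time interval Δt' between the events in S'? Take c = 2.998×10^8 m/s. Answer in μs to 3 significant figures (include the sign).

Δt' ≈ -64.7 μs

γ = 1/√(1 − 0.941²) = 2.9550
Δt' = γ(Δt − vΔx/c²) = 2.9550 × (1.64 μs − 0.941×7500 m / (2.998×10^8 m/s))
= 2.9550 × (-21.901 μs) = -64.7 μs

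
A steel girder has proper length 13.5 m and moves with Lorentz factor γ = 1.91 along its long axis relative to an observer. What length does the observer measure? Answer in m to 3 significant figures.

L ≈ 7.07 m

γ = 1.91 (given)
Length contraction: L = L₀/γ = 13.5/1.91 = 7.07 m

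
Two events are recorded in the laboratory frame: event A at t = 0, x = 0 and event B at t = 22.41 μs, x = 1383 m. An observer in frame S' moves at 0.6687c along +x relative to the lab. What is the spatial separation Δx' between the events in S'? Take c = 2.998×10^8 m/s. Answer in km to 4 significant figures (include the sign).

γ = 1/√(1 − 0.6687²) = 1.34493
Δx' = γ(Δx − vΔt) = 1.34493 × (1383 m − 0.6687×(2.998×10^8 m/s)×22.41×10^-6 s)
= 1.34493 × (-3109.67 m) = -4.182 km

Δx' ≈ -4.182 km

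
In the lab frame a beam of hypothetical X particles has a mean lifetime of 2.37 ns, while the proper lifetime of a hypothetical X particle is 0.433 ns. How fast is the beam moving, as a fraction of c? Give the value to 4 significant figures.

γ = Δt/τ₀ = 2.37/0.433 = 5.47344
β = √(1 − 1/γ²) = √(1 − 1/5.47344²) = 0.9832

β ≈ 0.9832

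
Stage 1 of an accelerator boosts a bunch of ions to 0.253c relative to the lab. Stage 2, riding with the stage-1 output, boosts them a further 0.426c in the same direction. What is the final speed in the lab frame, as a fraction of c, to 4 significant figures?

Compose boost 2: (0.426 + 0.253)/(1 + 0.426×0.253) = 0.6790/1.10778 = 0.6129

u ≈ 0.6129c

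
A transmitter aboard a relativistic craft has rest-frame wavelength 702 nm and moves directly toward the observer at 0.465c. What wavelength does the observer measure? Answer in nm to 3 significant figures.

λ_obs ≈ 424 nm

Relativistic Doppler: λ_obs = λ_src √((1−β)/(1+β))
= 702 × √(0.53500/1.4650) = 702 × 0.60431 = 424 nm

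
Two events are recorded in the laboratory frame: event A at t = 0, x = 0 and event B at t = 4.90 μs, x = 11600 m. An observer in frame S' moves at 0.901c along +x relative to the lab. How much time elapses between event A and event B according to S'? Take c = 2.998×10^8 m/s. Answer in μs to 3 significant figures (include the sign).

γ = 1/√(1 − 0.901²) = 2.3051
Δt' = γ(Δt − vΔx/c²) = 2.3051 × (4.90 μs − 0.901×11600 m / (2.998×10^8 m/s))
= 2.3051 × (-29.962 μs) = -69.1 μs

Δt' ≈ -69.1 μs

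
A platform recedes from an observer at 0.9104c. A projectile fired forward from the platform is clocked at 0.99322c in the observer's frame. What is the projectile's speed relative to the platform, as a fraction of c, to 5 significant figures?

u' ≈ 0.86476c

Inverse velocity addition: u' = (u − v)/(1 − uv/c²)
= (0.99322 − 0.9104)/(1 − 0.99322×0.9104) = 0.082820/0.09577251 = 0.86476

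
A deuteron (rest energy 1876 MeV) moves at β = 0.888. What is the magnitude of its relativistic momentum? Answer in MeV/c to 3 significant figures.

γ = 1/√(1 − 0.888²) = 2.1747
p = γβm₀c = 2.1747 × 0.888 × 1876 MeV/c = 3620 MeV/c

p ≈ 3620 MeV/c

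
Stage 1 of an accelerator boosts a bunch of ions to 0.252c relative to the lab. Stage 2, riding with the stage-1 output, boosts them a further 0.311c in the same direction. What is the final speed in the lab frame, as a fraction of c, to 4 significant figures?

Compose boost 2: (0.311 + 0.252)/(1 + 0.311×0.252) = 0.5630/1.07837 = 0.5221

u ≈ 0.5221c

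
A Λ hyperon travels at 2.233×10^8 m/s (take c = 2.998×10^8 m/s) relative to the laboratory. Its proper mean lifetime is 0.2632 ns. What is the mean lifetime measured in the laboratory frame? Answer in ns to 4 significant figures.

Δt ≈ 0.3945 ns

β = v/c = 2.233×10^8 / 2.998×10^8 = 0.744830
γ = 1/√(1 − 0.744830²) = 1.49868
Time dilation: Δt = γτ₀ = 1.49868 × 0.2632 ns = 0.3945 ns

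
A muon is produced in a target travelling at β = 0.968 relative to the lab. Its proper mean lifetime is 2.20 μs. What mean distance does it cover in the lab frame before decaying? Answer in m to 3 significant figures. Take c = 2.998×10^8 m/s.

d ≈ 2540 m

γ = 1/√(1 − 0.968²) = 3.9849
Dilated lifetime: Δt = γτ₀ = 3.9849 × 2.20 μs = 8.7667 μs
d = vΔt = 0.968c × 8.7667 μs = 2.9021×10^8 m/s × 8.7667×10^-6 s = 2540 m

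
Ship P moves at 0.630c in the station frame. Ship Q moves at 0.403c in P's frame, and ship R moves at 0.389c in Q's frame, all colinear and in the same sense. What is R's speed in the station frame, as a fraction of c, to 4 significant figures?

u ≈ 0.9185c

Compose boost 2: (0.403 + 0.630)/(1 + 0.403×0.630) = 1.033/1.25389 = 0.823836
Compose boost 3: (0.389 + 0.823836)/(1 + 0.389×0.823836) = 1.21284/1.32047 = 0.9185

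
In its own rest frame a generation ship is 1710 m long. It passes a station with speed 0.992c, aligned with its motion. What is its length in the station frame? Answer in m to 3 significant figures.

γ = 1/√(1 − 0.992²) = 7.9216
Length contraction: L = L₀/γ = 1710/7.9216 = 216 m

L ≈ 216 m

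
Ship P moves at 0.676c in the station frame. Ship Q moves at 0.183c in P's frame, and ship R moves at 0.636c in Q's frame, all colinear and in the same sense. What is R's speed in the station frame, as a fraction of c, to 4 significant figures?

u ≈ 0.9423c

Compose boost 2: (0.183 + 0.676)/(1 + 0.183×0.676) = 0.8590/1.12371 = 0.764433
Compose boost 3: (0.636 + 0.764433)/(1 + 0.636×0.764433) = 1.40043/1.48618 = 0.9423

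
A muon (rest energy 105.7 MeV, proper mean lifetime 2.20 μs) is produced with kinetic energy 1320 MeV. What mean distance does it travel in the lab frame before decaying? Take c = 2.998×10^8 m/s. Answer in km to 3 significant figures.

d ≈ 8.87 km

γ = 1 + K/(m₀c²) = 1 + 1320/105.7 = 13.488
β = √(1 − 1/γ²) = 0.99725
Dilated lifetime: γτ₀ = 13.488 × 2.20 μs = 29.674 μs
d = βc·γτ₀ = 0.99725 × (2.998×10^8 m/s) × 2.9674×10^-5 s = 8.87 km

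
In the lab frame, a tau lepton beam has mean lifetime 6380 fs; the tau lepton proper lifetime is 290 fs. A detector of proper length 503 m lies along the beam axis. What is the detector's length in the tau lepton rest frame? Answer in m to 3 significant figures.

Time dilation ⇒ γ = Δt/τ₀ = 6380/290 = 22.000
Length contraction: L = L₀/γ = 503/22.000 = 22.9 m

L ≈ 22.9 m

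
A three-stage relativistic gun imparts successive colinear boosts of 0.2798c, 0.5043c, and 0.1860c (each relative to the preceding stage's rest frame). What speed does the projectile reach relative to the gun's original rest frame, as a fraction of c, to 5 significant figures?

Compose boost 2: (0.5043 + 0.2798)/(1 + 0.5043×0.2798) = 0.78410/1.141103 = 0.6871421
Compose boost 3: (0.1860 + 0.6871421)/(1 + 0.1860×0.6871421) = 0.8731421/1.127808 = 0.77419

u ≈ 0.77419c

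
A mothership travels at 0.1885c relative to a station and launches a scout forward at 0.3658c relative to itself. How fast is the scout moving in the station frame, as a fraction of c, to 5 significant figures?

u ≈ 0.51854c

Compose boost 2: (0.3658 + 0.1885)/(1 + 0.3658×0.1885) = 0.55430/1.068953 = 0.51854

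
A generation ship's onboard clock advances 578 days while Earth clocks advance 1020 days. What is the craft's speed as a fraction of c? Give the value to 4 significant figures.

β ≈ 0.8239

γ = Δt/τ₀ = 1020/578 = 1.76471
β = √(1 − 1/γ²) = √(1 − 1/1.76471²) = 0.8239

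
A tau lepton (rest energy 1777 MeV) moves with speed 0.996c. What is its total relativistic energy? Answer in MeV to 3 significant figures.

E ≈ 19900 MeV

γ = 1/√(1 − 0.996²) = 11.192
E = γm₀c² = 11.192 × 1777 MeV = 19900 MeV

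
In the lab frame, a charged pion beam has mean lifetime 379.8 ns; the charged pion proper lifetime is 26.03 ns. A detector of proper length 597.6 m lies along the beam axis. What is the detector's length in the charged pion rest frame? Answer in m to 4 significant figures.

Time dilation ⇒ γ = Δt/τ₀ = 379.8/26.03 = 14.5909
Length contraction: L = L₀/γ = 597.6/14.5909 = 40.96 m

L ≈ 40.96 m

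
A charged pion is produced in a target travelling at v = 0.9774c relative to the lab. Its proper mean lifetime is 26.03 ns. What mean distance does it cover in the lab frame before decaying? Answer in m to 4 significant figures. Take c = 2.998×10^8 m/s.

γ = 1/√(1 − 0.9774²) = 4.73041
Dilated lifetime: Δt = γτ₀ = 4.73041 × 26.03 ns = 123.132 ns
d = vΔt = 0.9774c × 123.132 ns = 2.93025×10^8 m/s × 1.23132×10^-7 s = 36.08 m

d ≈ 36.08 m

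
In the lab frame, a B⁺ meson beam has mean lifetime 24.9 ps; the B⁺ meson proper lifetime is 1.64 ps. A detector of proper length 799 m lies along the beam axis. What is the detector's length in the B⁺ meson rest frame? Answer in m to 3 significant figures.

Time dilation ⇒ γ = Δt/τ₀ = 24.9/1.64 = 15.183
Length contraction: L = L₀/γ = 799/15.183 = 52.6 m

L ≈ 52.6 m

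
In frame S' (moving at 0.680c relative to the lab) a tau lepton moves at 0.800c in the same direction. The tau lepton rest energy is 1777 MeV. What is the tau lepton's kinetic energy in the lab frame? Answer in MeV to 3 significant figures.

K ≈ 4460 MeV

u_lab = (0.800 + 0.680)/(1 + 0.800×0.680) = 0.958549
γ = 1/√(1 − 0.958549²) = 3.5097
K = (γ − 1)m₀c² = (3.5097 − 1) × 1777 = 2.5097 × 1777 = 4460 MeV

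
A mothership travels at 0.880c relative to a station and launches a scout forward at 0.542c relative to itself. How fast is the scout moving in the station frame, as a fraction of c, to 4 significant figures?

Compose boost 2: (0.542 + 0.880)/(1 + 0.542×0.880) = 1.422/1.47696 = 0.9628

u ≈ 0.9628c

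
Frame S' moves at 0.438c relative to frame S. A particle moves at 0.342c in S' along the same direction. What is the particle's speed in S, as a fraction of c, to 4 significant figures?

Relativistic velocity addition: u = (u' + v)/(1 + u'v/c²)
= (0.342 + 0.438)/(1 + 0.342×0.438) = 0.7800/1.14980 = 0.6784

u ≈ 0.6784c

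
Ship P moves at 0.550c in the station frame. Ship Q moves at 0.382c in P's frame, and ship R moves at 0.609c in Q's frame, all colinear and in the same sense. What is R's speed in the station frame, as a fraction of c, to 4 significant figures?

u ≈ 0.9388c

Compose boost 2: (0.382 + 0.550)/(1 + 0.382×0.550) = 0.9320/1.21010 = 0.770184
Compose boost 3: (0.609 + 0.770184)/(1 + 0.609×0.770184) = 1.37918/1.46904 = 0.9388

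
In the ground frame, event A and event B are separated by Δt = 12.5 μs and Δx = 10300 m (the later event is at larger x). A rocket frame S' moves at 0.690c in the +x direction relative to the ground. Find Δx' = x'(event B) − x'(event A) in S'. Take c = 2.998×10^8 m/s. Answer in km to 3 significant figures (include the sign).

γ = 1/√(1 − 0.690²) = 1.3816
Δx' = γ(Δx − vΔt) = 1.3816 × (10300 m − 0.690×(2.998×10^8 m/s)×12.5×10^-6 s)
= 1.3816 × (7714.2 m) = 10.7 km

Δx' ≈ 10.7 km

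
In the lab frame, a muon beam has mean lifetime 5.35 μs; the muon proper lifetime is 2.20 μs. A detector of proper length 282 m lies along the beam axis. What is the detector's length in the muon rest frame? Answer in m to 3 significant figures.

Time dilation ⇒ γ = Δt/τ₀ = 5.35/2.20 = 2.4318
Length contraction: L = L₀/γ = 282/2.4318 = 116 m

L ≈ 116 m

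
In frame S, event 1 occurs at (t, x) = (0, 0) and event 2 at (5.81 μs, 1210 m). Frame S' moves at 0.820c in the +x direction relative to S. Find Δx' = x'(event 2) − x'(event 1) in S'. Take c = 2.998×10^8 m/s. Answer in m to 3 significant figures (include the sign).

γ = 1/√(1 − 0.820²) = 1.7471
Δx' = γ(Δx − vΔt) = 1.7471 × (1210 m − 0.820×(2.998×10^8 m/s)×5.81×10^-6 s)
= 1.7471 × (-218.31 m) = -381 m

Δx' ≈ -381 m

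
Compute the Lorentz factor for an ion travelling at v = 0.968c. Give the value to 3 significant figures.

γ ≈ 3.98

γ = 1/√(1 − β²) = 1/√(1 − 0.968²) = 1/√(0.062976) = 3.98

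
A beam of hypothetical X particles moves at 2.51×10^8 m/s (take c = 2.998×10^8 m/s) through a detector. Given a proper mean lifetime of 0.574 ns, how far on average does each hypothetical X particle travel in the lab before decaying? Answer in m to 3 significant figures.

β = v/c = 2.51×10^8 / 2.998×10^8 = 0.83722
γ = 1/√(1 − 0.83722²) = 1.8286
Dilated lifetime: Δt = γτ₀ = 1.8286 × 0.574 ns = 1.0496 ns
d = vΔt = 0.83722c × 1.0496 ns = 2.5100×10^8 m/s × 1.0496×10^-9 s = 0.263 m

d ≈ 0.263 m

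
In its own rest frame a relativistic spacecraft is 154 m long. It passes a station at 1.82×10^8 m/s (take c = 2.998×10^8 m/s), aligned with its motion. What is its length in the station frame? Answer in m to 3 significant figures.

L ≈ 122 m

β = v/c = 1.82×10^8 / 2.998×10^8 = 0.60707
γ = 1/√(1 − 0.60707²) = 1.2584
Length contraction: L = L₀/γ = 154/1.2584 = 122 m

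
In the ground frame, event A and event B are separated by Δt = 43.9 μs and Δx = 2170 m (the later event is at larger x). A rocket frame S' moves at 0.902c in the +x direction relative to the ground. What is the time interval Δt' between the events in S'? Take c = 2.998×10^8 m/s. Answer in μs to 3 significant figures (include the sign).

γ = 1/√(1 − 0.902²) = 2.3162
Δt' = γ(Δt − vΔx/c²) = 2.3162 × (43.9 μs − 0.902×2170 m / (2.998×10^8 m/s))
= 2.3162 × (37.371 μs) = 86.6 μs

Δt' ≈ 86.6 μs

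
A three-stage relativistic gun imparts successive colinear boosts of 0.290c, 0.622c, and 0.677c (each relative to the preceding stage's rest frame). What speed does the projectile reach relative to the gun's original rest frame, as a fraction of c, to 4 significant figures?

u ≈ 0.9518c

Compose boost 2: (0.622 + 0.290)/(1 + 0.622×0.290) = 0.9120/1.18038 = 0.772633
Compose boost 3: (0.677 + 0.772633)/(1 + 0.677×0.772633) = 1.44963/1.52307 = 0.9518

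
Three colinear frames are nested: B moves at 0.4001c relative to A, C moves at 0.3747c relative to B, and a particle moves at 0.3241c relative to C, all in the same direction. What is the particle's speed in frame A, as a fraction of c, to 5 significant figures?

Compose boost 2: (0.3747 + 0.4001)/(1 + 0.3747×0.4001) = 0.77480/1.149917 = 0.6737875
Compose boost 3: (0.3241 + 0.6737875)/(1 + 0.3241×0.6737875) = 0.9978875/1.218375 = 0.81903

u ≈ 0.81903c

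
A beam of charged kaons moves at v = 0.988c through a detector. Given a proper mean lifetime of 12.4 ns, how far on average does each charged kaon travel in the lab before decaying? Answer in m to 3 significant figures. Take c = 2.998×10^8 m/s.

d ≈ 23.8 m

γ = 1/√(1 − 0.988²) = 6.4744
Dilated lifetime: Δt = γτ₀ = 6.4744 × 12.4 ns = 80.283 ns
d = vΔt = 0.988c × 80.283 ns = 2.9620×10^8 m/s × 8.0283×10^-8 s = 23.8 m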